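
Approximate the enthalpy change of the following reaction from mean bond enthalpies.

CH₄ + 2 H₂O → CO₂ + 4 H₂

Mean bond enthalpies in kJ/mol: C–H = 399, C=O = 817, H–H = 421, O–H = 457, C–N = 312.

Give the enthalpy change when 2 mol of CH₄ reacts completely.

ΔH = +212 kJ

Bonds broken (reactants):
  C–H: 4 × 399 = 1596
  O–H: 4 × 457 = 1828
  Σ(broken) = 3424 kJ
Bonds formed (products):
  C=O: 2 × 817 = 1634
  H–H: 4 × 421 = 1684
  Σ(formed) = 3318 kJ
ΔH = Σ(broken) − Σ(formed) = 3424 − 3318 = +106 kJ
For 2× the reaction as written: 2 × (+106) = +212 kJ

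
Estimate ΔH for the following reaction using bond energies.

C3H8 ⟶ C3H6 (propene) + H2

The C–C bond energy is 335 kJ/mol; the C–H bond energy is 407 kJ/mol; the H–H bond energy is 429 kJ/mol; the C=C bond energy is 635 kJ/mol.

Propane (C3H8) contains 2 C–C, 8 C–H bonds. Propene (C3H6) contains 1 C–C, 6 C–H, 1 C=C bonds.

ΔH ≈ +85 kJ

Bonds broken (reactants):
  C–C: 2 × 335 = 670
  C–H: 8 × 407 = 3256
  Σ(broken) = 3926 kJ
Bonds formed (products):
  C–C: 1 × 335 = 335
  C–H: 6 × 407 = 2442
  C=C: 1 × 635 = 635
  H–H: 1 × 429 = 429
  Σ(formed) = 3841 kJ
ΔH = Σ(broken) − Σ(formed) = 3926 − 3841 = +85 kJ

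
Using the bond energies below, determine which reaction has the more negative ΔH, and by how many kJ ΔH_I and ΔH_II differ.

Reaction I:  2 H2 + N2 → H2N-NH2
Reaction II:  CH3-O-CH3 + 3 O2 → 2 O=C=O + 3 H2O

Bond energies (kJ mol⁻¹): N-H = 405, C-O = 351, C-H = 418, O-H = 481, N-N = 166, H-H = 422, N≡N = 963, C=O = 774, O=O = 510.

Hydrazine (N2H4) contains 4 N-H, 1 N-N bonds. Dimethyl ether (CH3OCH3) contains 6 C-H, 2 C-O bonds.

Reaction II, by 1263 kJ

Reaction I:
  Bonds broken (reactants):
    H-H: 2 × 422 = 844
    N≡N: 1 × 963 = 963
    Σ(broken) = 1807 kJ
  Bonds formed (products):
    N-H: 4 × 405 = 1620
    N-N: 1 × 166 = 166
    Σ(formed) = 1786 kJ
  ΔH_I = 1807 − 1786 = +21 kJ
Reaction II:
  Bonds broken (reactants):
    C-H: 6 × 418 = 2508
    C-O: 2 × 351 = 702
    O=O: 3 × 510 = 1530
    Σ(broken) = 4740 kJ
  Bonds formed (products):
    C=O: 4 × 774 = 3096
    O-H: 6 × 481 = 2886
    Σ(formed) = 5982 kJ
  ΔH_II = 4740 − 5982 = −1242 kJ
ΔH_I − ΔH_II = +1263 kJ, so reaction II has the more negative ΔH; |ΔH_I − ΔH_II| = 1263 kJ.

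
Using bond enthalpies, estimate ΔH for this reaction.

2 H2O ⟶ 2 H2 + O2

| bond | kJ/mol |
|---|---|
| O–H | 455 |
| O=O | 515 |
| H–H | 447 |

Bonds broken (reactants):
  O–H: 4 × 455 = 1820
  Σ(broken) = 1820 kJ
Bonds formed (products):
  H–H: 2 × 447 = 894
  O=O: 1 × 515 = 515
  Σ(formed) = 1409 kJ
ΔH = Σ(broken) − Σ(formed) = 1820 − 1409 = +411 kJ

ΔH ≈ +411 kJ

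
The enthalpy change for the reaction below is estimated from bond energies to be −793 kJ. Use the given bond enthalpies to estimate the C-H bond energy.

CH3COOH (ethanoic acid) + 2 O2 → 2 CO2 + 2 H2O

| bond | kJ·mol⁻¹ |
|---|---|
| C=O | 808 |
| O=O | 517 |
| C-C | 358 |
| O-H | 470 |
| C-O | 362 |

D(C-H) ≈ 429 kJ/mol

Let D be the C-H bond energy.
Σ(broken) = 1×358 + 3×D + 1×362 + 1×808 + 1×470 + 2×517 = 3032 + 3D
Σ(formed) = 4×808 + 4×470 = 5112
ΔH = Σ(broken) − Σ(formed) = (3032 + 3D) − (5112) = −2080 + 3D
Setting this equal to −793 kJ gives 3D = 1287, so D = 429 kJ/mol.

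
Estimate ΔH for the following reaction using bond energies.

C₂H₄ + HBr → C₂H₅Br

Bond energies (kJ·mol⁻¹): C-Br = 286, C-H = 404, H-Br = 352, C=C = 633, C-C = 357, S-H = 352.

ΔH ≈ −62 kJ

Bonds broken (reactants):
  C-H: 4 × 404 = 1616
  C=C: 1 × 633 = 633
  H-Br: 1 × 352 = 352
  Σ(broken) = 2601 kJ
Bonds formed (products):
  C-Br: 1 × 286 = 286
  C-C: 1 × 357 = 357
  C-H: 5 × 404 = 2020
  Σ(formed) = 2663 kJ
ΔH = Σ(broken) − Σ(formed) = 2601 − 2663 = −62 kJ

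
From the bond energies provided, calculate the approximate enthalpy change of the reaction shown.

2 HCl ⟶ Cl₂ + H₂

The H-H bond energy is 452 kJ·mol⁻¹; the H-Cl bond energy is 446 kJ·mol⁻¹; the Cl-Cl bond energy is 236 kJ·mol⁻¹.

Bonds broken (reactants):
  H-Cl: 2 × 446 = 892
  Σ(broken) = 892 kJ
Bonds formed (products):
  Cl-Cl: 1 × 236 = 236
  H-H: 1 × 452 = 452
  Σ(formed) = 688 kJ
ΔH = Σ(broken) − Σ(formed) = 892 − 688 = +204 kJ

ΔH ≈ +204 kJ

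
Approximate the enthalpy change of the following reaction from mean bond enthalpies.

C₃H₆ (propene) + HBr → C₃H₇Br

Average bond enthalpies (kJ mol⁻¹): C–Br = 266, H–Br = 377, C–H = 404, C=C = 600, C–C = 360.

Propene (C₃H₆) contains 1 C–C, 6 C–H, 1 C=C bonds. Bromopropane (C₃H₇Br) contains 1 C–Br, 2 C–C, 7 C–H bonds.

Bonds broken (reactants):
  C–C: 1 × 360 = 360
  C–H: 6 × 404 = 2424
  C=C: 1 × 600 = 600
  H–Br: 1 × 377 = 377
  Σ(broken) = 3761 kJ
Bonds formed (products):
  C–Br: 1 × 266 = 266
  C–C: 2 × 360 = 720
  C–H: 7 × 404 = 2828
  Σ(formed) = 3814 kJ
ΔH = Σ(broken) − Σ(formed) = 3761 − 3814 = −53 kJ

ΔH ≈ −53 kJ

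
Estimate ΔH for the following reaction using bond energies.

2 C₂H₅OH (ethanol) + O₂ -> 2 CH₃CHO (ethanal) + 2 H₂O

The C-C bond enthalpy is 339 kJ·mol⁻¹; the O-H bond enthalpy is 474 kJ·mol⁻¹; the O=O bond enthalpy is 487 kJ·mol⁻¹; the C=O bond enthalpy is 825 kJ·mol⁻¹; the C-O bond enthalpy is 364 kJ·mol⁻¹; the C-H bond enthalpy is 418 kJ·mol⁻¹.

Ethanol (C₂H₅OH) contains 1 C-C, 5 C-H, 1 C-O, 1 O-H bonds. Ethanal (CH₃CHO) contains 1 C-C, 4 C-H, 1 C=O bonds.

Bonds broken (reactants):
  C-C: 2 × 339 = 678
  C-H: 10 × 418 = 4180
  C-O: 2 × 364 = 728
  O-H: 2 × 474 = 948
  O=O: 1 × 487 = 487
  Σ(broken) = 7021 kJ
Bonds formed (products):
  C-C: 2 × 339 = 678
  C-H: 8 × 418 = 3344
  C=O: 2 × 825 = 1650
  O-H: 4 × 474 = 1896
  Σ(formed) = 7568 kJ
ΔH = Σ(broken) − Σ(formed) = 7021 − 7568 = −547 kJ

ΔH ≈ −547 kJ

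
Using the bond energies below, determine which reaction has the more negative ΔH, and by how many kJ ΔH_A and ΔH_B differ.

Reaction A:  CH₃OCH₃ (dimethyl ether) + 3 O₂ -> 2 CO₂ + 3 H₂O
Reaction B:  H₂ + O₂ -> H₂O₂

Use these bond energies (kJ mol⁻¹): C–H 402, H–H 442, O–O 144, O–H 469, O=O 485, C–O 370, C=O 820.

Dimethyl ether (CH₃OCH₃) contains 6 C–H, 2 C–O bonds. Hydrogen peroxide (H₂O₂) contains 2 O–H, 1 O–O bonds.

Reaction A, by 1332 kJ

Reaction A:
  Bonds broken (reactants):
    C–H: 6 × 402 = 2412
    C–O: 2 × 370 = 740
    O=O: 3 × 485 = 1455
    Σ(broken) = 4607 kJ
  Bonds formed (products):
    C=O: 4 × 820 = 3280
    O–H: 6 × 469 = 2814
    Σ(formed) = 6094 kJ
  ΔH_A = 4607 − 6094 = −1487 kJ
Reaction B:
  Bonds broken (reactants):
    H–H: 1 × 442 = 442
    O=O: 1 × 485 = 485
    Σ(broken) = 927 kJ
  Bonds formed (products):
    O–H: 2 × 469 = 938
    O–O: 1 × 144 = 144
    Σ(formed) = 1082 kJ
  ΔH_B = 927 − 1082 = −155 kJ
ΔH_A − ΔH_B = −1332 kJ, so reaction A has the more negative ΔH; |ΔH_A − ΔH_B| = 1332 kJ.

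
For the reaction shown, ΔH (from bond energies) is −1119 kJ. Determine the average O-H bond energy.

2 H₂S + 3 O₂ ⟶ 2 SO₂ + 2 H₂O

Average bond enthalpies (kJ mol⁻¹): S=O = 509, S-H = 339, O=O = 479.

Let D be the O-H bond energy.
Σ(broken) = 3×479 + 4×339 = 2793
Σ(formed) = 4×D + 4×509 = 2036 + 4D
ΔH = Σ(broken) − Σ(formed) = (2793) − (2036 + 4D) = +757 − 4D
Setting this equal to −1119 kJ gives 4D = 1876, so D = 469 kJ/mol.

D(O-H) ≈ 469 kJ/mol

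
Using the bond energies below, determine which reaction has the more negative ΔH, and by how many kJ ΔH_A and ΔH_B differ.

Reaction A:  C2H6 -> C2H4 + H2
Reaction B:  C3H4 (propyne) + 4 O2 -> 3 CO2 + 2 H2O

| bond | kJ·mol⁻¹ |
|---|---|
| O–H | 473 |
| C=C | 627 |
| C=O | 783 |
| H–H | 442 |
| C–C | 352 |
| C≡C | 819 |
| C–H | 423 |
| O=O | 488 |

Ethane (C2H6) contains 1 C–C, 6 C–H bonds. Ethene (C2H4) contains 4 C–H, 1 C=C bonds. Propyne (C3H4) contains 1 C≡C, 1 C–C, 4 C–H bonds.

Reaction A:
  Bonds broken (reactants):
    C–C: 1 × 352 = 352
    C–H: 6 × 423 = 2538
    Σ(broken) = 2890 kJ
  Bonds formed (products):
    C–H: 4 × 423 = 1692
    C=C: 1 × 627 = 627
    H–H: 1 × 442 = 442
    Σ(formed) = 2761 kJ
  ΔH_A = 2890 − 2761 = +129 kJ
Reaction B:
  Bonds broken (reactants):
    C≡C: 1 × 819 = 819
    C–C: 1 × 352 = 352
    C–H: 4 × 423 = 1692
    O=O: 4 × 488 = 1952
    Σ(broken) = 4815 kJ
  Bonds formed (products):
    C=O: 6 × 783 = 4698
    O–H: 4 × 473 = 1892
    Σ(formed) = 6590 kJ
  ΔH_B = 4815 − 6590 = −1775 kJ
ΔH_A − ΔH_B = +1904 kJ, so reaction B has the more negative ΔH; |ΔH_A − ΔH_B| = 1904 kJ.

Reaction B, by 1904 kJ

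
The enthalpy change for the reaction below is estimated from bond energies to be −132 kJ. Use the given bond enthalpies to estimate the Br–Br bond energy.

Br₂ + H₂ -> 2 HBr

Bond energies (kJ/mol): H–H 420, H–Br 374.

D(Br–Br) ≈ 196 kJ/mol

Let D be the Br–Br bond energy.
Σ(broken) = 1×D + 1×420 = 420 + D
Σ(formed) = 2×374 = 748
ΔH = Σ(broken) − Σ(formed) = (420 + D) − (748) = −328 + D
Setting this equal to −132 kJ gives D = 196 kJ/mol.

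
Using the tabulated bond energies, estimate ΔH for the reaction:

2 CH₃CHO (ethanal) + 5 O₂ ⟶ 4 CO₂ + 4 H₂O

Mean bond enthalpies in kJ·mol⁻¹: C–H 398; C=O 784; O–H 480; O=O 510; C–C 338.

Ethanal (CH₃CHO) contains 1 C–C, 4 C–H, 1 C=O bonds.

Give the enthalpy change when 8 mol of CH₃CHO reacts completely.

ΔH = −8536 kJ

Bonds broken (reactants):
  C–C: 2 × 338 = 676
  C–H: 8 × 398 = 3184
  C=O: 2 × 784 = 1568
  O=O: 5 × 510 = 2550
  Σ(broken) = 7978 kJ
Bonds formed (products):
  C=O: 8 × 784 = 6272
  O–H: 8 × 480 = 3840
  Σ(formed) = 10112 kJ
ΔH = Σ(broken) − Σ(formed) = 7978 − 10112 = −2134 kJ
For 4× the reaction as written: 4 × (−2134) = −8536 kJ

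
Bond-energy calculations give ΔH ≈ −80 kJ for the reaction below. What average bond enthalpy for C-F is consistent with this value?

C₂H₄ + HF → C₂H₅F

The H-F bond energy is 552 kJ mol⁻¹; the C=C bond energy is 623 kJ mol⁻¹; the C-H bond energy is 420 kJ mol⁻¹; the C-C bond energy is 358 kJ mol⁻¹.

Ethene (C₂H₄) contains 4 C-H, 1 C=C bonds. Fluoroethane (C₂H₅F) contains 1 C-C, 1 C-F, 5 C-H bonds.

Let D be the C-F bond energy.
Σ(broken) = 4×420 + 1×623 + 1×552 = 2855
Σ(formed) = 1×358 + 1×D + 5×420 = 2458 + D
ΔH = Σ(broken) − Σ(formed) = (2855) − (2458 + D) = +397 − D
Setting this equal to −80 kJ gives D = 477 kJ/mol.

D(C-F) ≈ 477 kJ/mol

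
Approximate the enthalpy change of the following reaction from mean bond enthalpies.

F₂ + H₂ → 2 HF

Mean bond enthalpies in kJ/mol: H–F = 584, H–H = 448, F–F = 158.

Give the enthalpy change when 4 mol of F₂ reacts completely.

Bonds broken (reactants):
  F–F: 1 × 158 = 158
  H–H: 1 × 448 = 448
  Σ(broken) = 606 kJ
Bonds formed (products):
  H–F: 2 × 584 = 1168
  Σ(formed) = 1168 kJ
ΔH = Σ(broken) − Σ(formed) = 606 − 1168 = −562 kJ
For 4× the reaction as written: 4 × (−562) = −2248 kJ

ΔH = −2248 kJ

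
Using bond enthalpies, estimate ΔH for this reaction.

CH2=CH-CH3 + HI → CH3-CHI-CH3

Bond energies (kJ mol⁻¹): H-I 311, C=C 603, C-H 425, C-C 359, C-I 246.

ΔH ≈ −116 kJ

Bonds broken (reactants):
  C-C: 1 × 359 = 359
  C-H: 6 × 425 = 2550
  C=C: 1 × 603 = 603
  H-I: 1 × 311 = 311
  Σ(broken) = 3823 kJ
Bonds formed (products):
  C-C: 2 × 359 = 718
  C-H: 7 × 425 = 2975
  C-I: 1 × 246 = 246
  Σ(formed) = 3939 kJ
ΔH = Σ(broken) − Σ(formed) = 3823 − 3939 = −116 kJ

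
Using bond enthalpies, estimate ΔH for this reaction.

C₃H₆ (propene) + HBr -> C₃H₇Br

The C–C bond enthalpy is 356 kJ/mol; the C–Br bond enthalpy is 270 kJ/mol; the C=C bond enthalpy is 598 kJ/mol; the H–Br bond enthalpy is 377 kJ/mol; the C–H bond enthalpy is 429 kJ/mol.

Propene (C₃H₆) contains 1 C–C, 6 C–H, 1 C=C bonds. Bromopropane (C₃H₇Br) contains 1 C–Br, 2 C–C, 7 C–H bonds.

Bonds broken (reactants):
  C–C: 1 × 356 = 356
  C–H: 6 × 429 = 2574
  C=C: 1 × 598 = 598
  H–Br: 1 × 377 = 377
  Σ(broken) = 3905 kJ
Bonds formed (products):
  C–Br: 1 × 270 = 270
  C–C: 2 × 356 = 712
  C–H: 7 × 429 = 3003
  Σ(formed) = 3985 kJ
ΔH = Σ(broken) − Σ(formed) = 3905 − 3985 = −80 kJ

ΔH ≈ −80 kJ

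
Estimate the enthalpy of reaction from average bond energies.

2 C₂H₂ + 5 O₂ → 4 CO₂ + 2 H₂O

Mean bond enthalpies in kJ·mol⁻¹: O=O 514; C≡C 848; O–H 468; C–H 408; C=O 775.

ΔH ≈ −2174 kJ

Bonds broken (reactants):
  C≡C: 2 × 848 = 1696
  C–H: 4 × 408 = 1632
  O=O: 5 × 514 = 2570
  Σ(broken) = 5898 kJ
Bonds formed (products):
  C=O: 8 × 775 = 6200
  O–H: 4 × 468 = 1872
  Σ(formed) = 8072 kJ
ΔH = Σ(broken) − Σ(formed) = 5898 − 8072 = −2174 kJ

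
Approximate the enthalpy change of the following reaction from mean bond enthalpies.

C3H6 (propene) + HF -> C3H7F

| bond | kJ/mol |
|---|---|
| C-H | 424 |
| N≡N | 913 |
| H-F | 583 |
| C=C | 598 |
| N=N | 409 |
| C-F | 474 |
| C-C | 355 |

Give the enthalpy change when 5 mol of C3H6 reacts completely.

Bonds broken (reactants):
  C-C: 1 × 355 = 355
  C-H: 6 × 424 = 2544
  C=C: 1 × 598 = 598
  H-F: 1 × 583 = 583
  Σ(broken) = 4080 kJ
Bonds formed (products):
  C-C: 2 × 355 = 710
  C-F: 1 × 474 = 474
  C-H: 7 × 424 = 2968
  Σ(formed) = 4152 kJ
ΔH = Σ(broken) − Σ(formed) = 4080 − 4152 = −72 kJ
For 5× the reaction as written: 5 × (−72) = −360 kJ

ΔH = −360 kJ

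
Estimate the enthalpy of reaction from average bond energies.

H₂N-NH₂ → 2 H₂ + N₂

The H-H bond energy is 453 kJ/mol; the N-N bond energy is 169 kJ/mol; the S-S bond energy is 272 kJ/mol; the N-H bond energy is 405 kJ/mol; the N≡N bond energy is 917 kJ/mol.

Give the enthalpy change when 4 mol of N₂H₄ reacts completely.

Bonds broken (reactants):
  N-H: 4 × 405 = 1620
  N-N: 1 × 169 = 169
  Σ(broken) = 1789 kJ
Bonds formed (products):
  H-H: 2 × 453 = 906
  N≡N: 1 × 917 = 917
  Σ(formed) = 1823 kJ
ΔH = Σ(broken) − Σ(formed) = 1789 − 1823 = −34 kJ
For 4× the reaction as written: 4 × (−34) = −136 kJ

ΔH = −136 kJ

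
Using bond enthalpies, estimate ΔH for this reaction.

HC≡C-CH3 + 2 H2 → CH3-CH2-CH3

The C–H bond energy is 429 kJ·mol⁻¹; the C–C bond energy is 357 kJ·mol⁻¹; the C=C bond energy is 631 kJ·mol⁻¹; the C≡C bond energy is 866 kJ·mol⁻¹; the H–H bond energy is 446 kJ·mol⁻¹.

ΔH ≈ −315 kJ

Bonds broken (reactants):
  C≡C: 1 × 866 = 866
  C–C: 1 × 357 = 357
  C–H: 4 × 429 = 1716
  H–H: 2 × 446 = 892
  Σ(broken) = 3831 kJ
Bonds formed (products):
  C–C: 2 × 357 = 714
  C–H: 8 × 429 = 3432
  Σ(formed) = 4146 kJ
ΔH = Σ(broken) − Σ(formed) = 3831 − 4146 = −315 kJ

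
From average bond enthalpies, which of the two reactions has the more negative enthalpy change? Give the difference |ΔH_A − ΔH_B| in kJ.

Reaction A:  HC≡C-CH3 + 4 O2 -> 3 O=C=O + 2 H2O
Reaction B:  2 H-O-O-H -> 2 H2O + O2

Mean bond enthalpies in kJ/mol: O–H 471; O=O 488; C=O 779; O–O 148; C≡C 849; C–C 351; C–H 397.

Reaction A:
  Bonds broken (reactants):
    C≡C: 1 × 849 = 849
    C–C: 1 × 351 = 351
    C–H: 4 × 397 = 1588
    O=O: 4 × 488 = 1952
    Σ(broken) = 4740 kJ
  Bonds formed (products):
    C=O: 6 × 779 = 4674
    O–H: 4 × 471 = 1884
    Σ(formed) = 6558 kJ
  ΔH_A = 4740 − 6558 = −1818 kJ
Reaction B:
  Bonds broken (reactants):
    O–H: 4 × 471 = 1884
    O–O: 2 × 148 = 296
    Σ(broken) = 2180 kJ
  Bonds formed (products):
    O–H: 4 × 471 = 1884
    O=O: 1 × 488 = 488
    Σ(formed) = 2372 kJ
  ΔH_B = 2180 − 2372 = −192 kJ
ΔH_A − ΔH_B = −1626 kJ, so reaction A has the more negative ΔH; |ΔH_A − ΔH_B| = 1626 kJ.

Reaction A, by 1626 kJ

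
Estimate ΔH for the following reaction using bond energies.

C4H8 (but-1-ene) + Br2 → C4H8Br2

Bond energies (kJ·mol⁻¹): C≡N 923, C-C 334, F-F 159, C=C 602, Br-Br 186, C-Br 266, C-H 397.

ΔH ≈ −78 kJ

Bonds broken (reactants):
  Br-Br: 1 × 186 = 186
  C-C: 2 × 334 = 668
  C-H: 8 × 397 = 3176
  C=C: 1 × 602 = 602
  Σ(broken) = 4632 kJ
Bonds formed (products):
  C-Br: 2 × 266 = 532
  C-C: 3 × 334 = 1002
  C-H: 8 × 397 = 3176
  Σ(formed) = 4710 kJ
ΔH = Σ(broken) − Σ(formed) = 4632 − 4710 = −78 kJ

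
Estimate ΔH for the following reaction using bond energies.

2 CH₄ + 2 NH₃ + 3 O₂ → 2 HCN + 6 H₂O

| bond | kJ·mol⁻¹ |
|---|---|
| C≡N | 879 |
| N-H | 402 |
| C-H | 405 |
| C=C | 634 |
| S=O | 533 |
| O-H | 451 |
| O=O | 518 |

ΔH ≈ −774 kJ

Bonds broken (reactants):
  C-H: 8 × 405 = 3240
  N-H: 6 × 402 = 2412
  O=O: 3 × 518 = 1554
  Σ(broken) = 7206 kJ
Bonds formed (products):
  C≡N: 2 × 879 = 1758
  C-H: 2 × 405 = 810
  O-H: 12 × 451 = 5412
  Σ(formed) = 7980 kJ
ΔH = Σ(broken) − Σ(formed) = 7206 − 7980 = −774 kJ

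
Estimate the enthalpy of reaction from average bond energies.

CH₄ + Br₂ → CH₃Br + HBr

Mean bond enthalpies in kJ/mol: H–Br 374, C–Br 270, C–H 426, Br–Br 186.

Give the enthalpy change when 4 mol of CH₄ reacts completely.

Bonds broken (reactants):
  Br–Br: 1 × 186 = 186
  C–H: 4 × 426 = 1704
  Σ(broken) = 1890 kJ
Bonds formed (products):
  C–Br: 1 × 270 = 270
  C–H: 3 × 426 = 1278
  H–Br: 1 × 374 = 374
  Σ(formed) = 1922 kJ
ΔH = Σ(broken) − Σ(formed) = 1890 − 1922 = −32 kJ
For 4× the reaction as written: 4 × (−32) = −128 kJ

ΔH = −128 kJ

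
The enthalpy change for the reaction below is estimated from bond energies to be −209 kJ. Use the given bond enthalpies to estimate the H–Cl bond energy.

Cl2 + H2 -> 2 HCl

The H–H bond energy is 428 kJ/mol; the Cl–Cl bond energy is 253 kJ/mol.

D(H–Cl) ≈ 445 kJ/mol

Let D be the H–Cl bond energy.
Σ(broken) = 1×253 + 1×428 = 681
Σ(formed) = 2×D = 2D
ΔH = Σ(broken) − Σ(formed) = (681) − (2D) = +681 − 2D
Setting this equal to −209 kJ gives 2D = 890, so D = 445 kJ/mol.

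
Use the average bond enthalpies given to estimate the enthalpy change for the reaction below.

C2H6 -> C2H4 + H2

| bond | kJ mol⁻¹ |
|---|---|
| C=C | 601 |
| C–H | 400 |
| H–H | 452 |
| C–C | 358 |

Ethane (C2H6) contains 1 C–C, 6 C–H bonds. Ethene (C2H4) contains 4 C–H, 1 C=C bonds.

ΔH ≈ +105 kJ

Bonds broken (reactants):
  C–C: 1 × 358 = 358
  C–H: 6 × 400 = 2400
  Σ(broken) = 2758 kJ
Bonds formed (products):
  C–H: 4 × 400 = 1600
  C=C: 1 × 601 = 601
  H–H: 1 × 452 = 452
  Σ(formed) = 2653 kJ
ΔH = Σ(broken) − Σ(formed) = 2758 − 2653 = +105 kJ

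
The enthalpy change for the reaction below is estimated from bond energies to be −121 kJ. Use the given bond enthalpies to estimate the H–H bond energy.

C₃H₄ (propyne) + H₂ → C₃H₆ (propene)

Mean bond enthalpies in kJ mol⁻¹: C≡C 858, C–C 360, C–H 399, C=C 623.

D(H–H) ≈ 442 kJ/mol

Let D be the H–H bond energy.
Σ(broken) = 1×858 + 1×360 + 4×399 + 1×D = 2814 + D
Σ(formed) = 1×360 + 6×399 + 1×623 = 3377
ΔH = Σ(broken) − Σ(formed) = (2814 + D) − (3377) = −563 + D
Setting this equal to −121 kJ gives D = 442 kJ/mol.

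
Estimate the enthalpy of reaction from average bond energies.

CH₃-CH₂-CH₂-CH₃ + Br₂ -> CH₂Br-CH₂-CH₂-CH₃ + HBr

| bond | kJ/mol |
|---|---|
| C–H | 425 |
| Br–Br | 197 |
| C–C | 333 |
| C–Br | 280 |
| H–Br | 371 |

Bonds broken (reactants):
  Br–Br: 1 × 197 = 197
  C–C: 3 × 333 = 999
  C–H: 10 × 425 = 4250
  Σ(broken) = 5446 kJ
Bonds formed (products):
  C–Br: 1 × 280 = 280
  C–C: 3 × 333 = 999
  C–H: 9 × 425 = 3825
  H–Br: 1 × 371 = 371
  Σ(formed) = 5475 kJ
ΔH = Σ(broken) − Σ(formed) = 5446 − 5475 = −29 kJ

ΔH ≈ −29 kJ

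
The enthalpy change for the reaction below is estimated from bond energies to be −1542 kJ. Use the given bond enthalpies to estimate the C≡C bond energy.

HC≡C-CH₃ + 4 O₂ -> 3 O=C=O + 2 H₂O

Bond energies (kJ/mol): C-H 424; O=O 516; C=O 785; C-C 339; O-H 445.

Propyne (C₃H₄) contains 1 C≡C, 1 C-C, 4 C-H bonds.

D(C≡C) ≈ 849 kJ/mol

Let D be the C≡C bond energy.
Σ(broken) = 1×D + 1×339 + 4×424 + 4×516 = 4099 + D
Σ(formed) = 6×785 + 4×445 = 6490
ΔH = Σ(broken) − Σ(formed) = (4099 + D) − (6490) = −2391 + D
Setting this equal to −1542 kJ gives D = 849 kJ/mol.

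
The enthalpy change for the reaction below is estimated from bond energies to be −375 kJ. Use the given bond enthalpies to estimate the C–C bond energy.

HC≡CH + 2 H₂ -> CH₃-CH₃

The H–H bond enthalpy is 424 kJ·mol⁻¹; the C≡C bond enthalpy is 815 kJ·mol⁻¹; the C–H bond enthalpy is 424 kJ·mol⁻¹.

D(C–C) ≈ 342 kJ/mol

Let D be the C–C bond energy.
Σ(broken) = 1×815 + 2×424 + 2×424 = 2511
Σ(formed) = 1×D + 6×424 = 2544 + D
ΔH = Σ(broken) − Σ(formed) = (2511) − (2544 + D) = −33 − D
Setting this equal to −375 kJ gives D = 342 kJ/mol.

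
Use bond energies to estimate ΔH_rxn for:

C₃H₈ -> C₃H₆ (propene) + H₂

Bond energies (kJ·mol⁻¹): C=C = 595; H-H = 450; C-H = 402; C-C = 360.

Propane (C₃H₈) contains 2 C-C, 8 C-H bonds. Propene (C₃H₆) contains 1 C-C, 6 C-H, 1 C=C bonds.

Bonds broken (reactants):
  C-C: 2 × 360 = 720
  C-H: 8 × 402 = 3216
  Σ(broken) = 3936 kJ
Bonds formed (products):
  C-C: 1 × 360 = 360
  C-H: 6 × 402 = 2412
  C=C: 1 × 595 = 595
  H-H: 1 × 450 = 450
  Σ(formed) = 3817 kJ
ΔH = Σ(broken) − Σ(formed) = 3936 − 3817 = +119 kJ

ΔH ≈ +119 kJ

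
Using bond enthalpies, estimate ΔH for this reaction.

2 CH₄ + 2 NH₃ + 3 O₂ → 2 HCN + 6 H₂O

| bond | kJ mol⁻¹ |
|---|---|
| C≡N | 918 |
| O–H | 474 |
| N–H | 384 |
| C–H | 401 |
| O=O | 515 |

Bonds broken (reactants):
  C–H: 8 × 401 = 3208
  N–H: 6 × 384 = 2304
  O=O: 3 × 515 = 1545
  Σ(broken) = 7057 kJ
Bonds formed (products):
  C≡N: 2 × 918 = 1836
  C–H: 2 × 401 = 802
  O–H: 12 × 474 = 5688
  Σ(formed) = 8326 kJ
ΔH = Σ(broken) − Σ(formed) = 7057 − 8326 = −1269 kJ

ΔH ≈ −1269 kJ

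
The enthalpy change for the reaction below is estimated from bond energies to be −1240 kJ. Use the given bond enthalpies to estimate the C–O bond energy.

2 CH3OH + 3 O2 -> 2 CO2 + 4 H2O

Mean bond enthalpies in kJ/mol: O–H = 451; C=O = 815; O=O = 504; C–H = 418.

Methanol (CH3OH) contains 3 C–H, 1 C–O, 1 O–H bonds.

Let D be the C–O bond energy.
Σ(broken) = 6×418 + 2×D + 2×451 + 3×504 = 4922 + 2D
Σ(formed) = 4×815 + 8×451 = 6868
ΔH = Σ(broken) − Σ(formed) = (4922 + 2D) − (6868) = −1946 + 2D
Setting this equal to −1240 kJ gives 2D = 706, so D = 353 kJ/mol.

D(C–O) ≈ 353 kJ/mol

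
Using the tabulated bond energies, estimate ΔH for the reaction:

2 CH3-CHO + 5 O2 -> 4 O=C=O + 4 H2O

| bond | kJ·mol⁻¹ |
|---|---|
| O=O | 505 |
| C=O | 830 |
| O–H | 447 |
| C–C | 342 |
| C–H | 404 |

Bonds broken (reactants):
  C–C: 2 × 342 = 684
  C–H: 8 × 404 = 3232
  C=O: 2 × 830 = 1660
  O=O: 5 × 505 = 2525
  Σ(broken) = 8101 kJ
Bonds formed (products):
  C=O: 8 × 830 = 6640
  O–H: 8 × 447 = 3576
  Σ(formed) = 10216 kJ
ΔH = Σ(broken) − Σ(formed) = 8101 − 10216 = −2115 kJ

ΔH ≈ −2115 kJ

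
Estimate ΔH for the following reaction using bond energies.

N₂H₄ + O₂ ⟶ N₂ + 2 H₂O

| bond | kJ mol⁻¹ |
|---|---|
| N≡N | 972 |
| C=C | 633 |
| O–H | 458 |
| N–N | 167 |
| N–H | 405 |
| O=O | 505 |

Bonds broken (reactants):
  N–H: 4 × 405 = 1620
  N–N: 1 × 167 = 167
  O=O: 1 × 505 = 505
  Σ(broken) = 2292 kJ
Bonds formed (products):
  N≡N: 1 × 972 = 972
  O–H: 4 × 458 = 1832
  Σ(formed) = 2804 kJ
ΔH = Σ(broken) − Σ(formed) = 2292 − 2804 = −512 kJ

ΔH ≈ −512 kJ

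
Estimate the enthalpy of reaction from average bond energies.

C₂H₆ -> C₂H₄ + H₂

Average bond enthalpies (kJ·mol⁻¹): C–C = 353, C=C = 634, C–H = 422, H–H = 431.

Bonds broken (reactants):
  C–C: 1 × 353 = 353
  C–H: 6 × 422 = 2532
  Σ(broken) = 2885 kJ
Bonds formed (products):
  C–H: 4 × 422 = 1688
  C=C: 1 × 634 = 634
  H–H: 1 × 431 = 431
  Σ(formed) = 2753 kJ
ΔH = Σ(broken) − Σ(formed) = 2885 − 2753 = +132 kJ

ΔH ≈ +132 kJ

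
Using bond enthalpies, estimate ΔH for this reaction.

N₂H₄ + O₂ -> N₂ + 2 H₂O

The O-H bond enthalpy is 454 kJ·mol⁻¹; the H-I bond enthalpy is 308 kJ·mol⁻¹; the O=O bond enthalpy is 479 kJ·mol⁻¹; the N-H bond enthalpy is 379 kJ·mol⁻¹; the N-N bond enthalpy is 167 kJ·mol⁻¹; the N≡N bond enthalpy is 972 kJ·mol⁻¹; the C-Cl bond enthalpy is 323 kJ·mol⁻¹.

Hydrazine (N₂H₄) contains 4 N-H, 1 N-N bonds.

Bonds broken (reactants):
  N-H: 4 × 379 = 1516
  N-N: 1 × 167 = 167
  O=O: 1 × 479 = 479
  Σ(broken) = 2162 kJ
Bonds formed (products):
  N≡N: 1 × 972 = 972
  O-H: 4 × 454 = 1816
  Σ(formed) = 2788 kJ
ΔH = Σ(broken) − Σ(formed) = 2162 − 2788 = −626 kJ

ΔH ≈ −626 kJ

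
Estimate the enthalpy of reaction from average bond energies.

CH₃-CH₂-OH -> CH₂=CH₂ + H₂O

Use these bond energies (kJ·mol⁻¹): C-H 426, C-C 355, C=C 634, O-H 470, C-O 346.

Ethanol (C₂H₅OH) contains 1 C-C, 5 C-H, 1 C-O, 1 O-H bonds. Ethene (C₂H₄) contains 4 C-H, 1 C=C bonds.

Bonds broken (reactants):
  C-C: 1 × 355 = 355
  C-H: 5 × 426 = 2130
  C-O: 1 × 346 = 346
  O-H: 1 × 470 = 470
  Σ(broken) = 3301 kJ
Bonds formed (products):
  C-H: 4 × 426 = 1704
  C=C: 1 × 634 = 634
  O-H: 2 × 470 = 940
  Σ(formed) = 3278 kJ
ΔH = Σ(broken) − Σ(formed) = 3301 − 3278 = +23 kJ

ΔH ≈ +23 kJ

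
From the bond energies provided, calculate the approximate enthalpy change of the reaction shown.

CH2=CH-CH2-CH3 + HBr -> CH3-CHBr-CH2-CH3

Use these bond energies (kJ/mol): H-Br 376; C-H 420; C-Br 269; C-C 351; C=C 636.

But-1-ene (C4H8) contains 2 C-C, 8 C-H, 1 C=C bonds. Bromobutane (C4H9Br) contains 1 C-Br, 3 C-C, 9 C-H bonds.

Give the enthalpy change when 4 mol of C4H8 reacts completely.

Bonds broken (reactants):
  C-C: 2 × 351 = 702
  C-H: 8 × 420 = 3360
  C=C: 1 × 636 = 636
  H-Br: 1 × 376 = 376
  Σ(broken) = 5074 kJ
Bonds formed (products):
  C-Br: 1 × 269 = 269
  C-C: 3 × 351 = 1053
  C-H: 9 × 420 = 3780
  Σ(formed) = 5102 kJ
ΔH = Σ(broken) − Σ(formed) = 5074 − 5102 = −28 kJ
For 4× the reaction as written: 4 × (−28) = −112 kJ

ΔH = −112 kJ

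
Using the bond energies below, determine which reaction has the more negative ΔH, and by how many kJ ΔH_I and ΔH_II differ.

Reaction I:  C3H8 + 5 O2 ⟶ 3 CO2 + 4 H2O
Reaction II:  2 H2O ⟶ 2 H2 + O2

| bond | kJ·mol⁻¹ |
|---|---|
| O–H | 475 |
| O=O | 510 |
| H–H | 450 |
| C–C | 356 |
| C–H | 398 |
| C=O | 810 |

Reaction I, by 2704 kJ

Reaction I:
  Bonds broken (reactants):
    C–C: 2 × 356 = 712
    C–H: 8 × 398 = 3184
    O=O: 5 × 510 = 2550
    Σ(broken) = 6446 kJ
  Bonds formed (products):
    C=O: 6 × 810 = 4860
    O–H: 8 × 475 = 3800
    Σ(formed) = 8660 kJ
  ΔH_I = 6446 − 8660 = −2214 kJ
Reaction II:
  Bonds broken (reactants):
    O–H: 4 × 475 = 1900
    Σ(broken) = 1900 kJ
  Bonds formed (products):
    H–H: 2 × 450 = 900
    O=O: 1 × 510 = 510
    Σ(formed) = 1410 kJ
  ΔH_II = 1900 − 1410 = +490 kJ
ΔH_I − ΔH_II = −2704 kJ, so reaction I has the more negative ΔH; |ΔH_I − ΔH_II| = 2704 kJ.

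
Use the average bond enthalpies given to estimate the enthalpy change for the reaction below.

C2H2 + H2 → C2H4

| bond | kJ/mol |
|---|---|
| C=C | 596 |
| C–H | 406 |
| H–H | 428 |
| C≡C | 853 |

ΔH ≈ −127 kJ

Bonds broken (reactants):
  C≡C: 1 × 853 = 853
  C–H: 2 × 406 = 812
  H–H: 1 × 428 = 428
  Σ(broken) = 2093 kJ
Bonds formed (products):
  C–H: 4 × 406 = 1624
  C=C: 1 × 596 = 596
  Σ(formed) = 2220 kJ
ΔH = Σ(broken) − Σ(formed) = 2093 − 2220 = −127 kJ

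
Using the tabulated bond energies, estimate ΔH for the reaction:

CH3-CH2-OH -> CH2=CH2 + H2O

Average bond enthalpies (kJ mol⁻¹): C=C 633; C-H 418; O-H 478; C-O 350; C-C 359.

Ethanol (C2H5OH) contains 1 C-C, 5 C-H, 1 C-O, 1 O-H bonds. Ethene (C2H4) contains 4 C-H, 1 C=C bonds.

ΔH ≈ +16 kJ

Bonds broken (reactants):
  C-C: 1 × 359 = 359
  C-H: 5 × 418 = 2090
  C-O: 1 × 350 = 350
  O-H: 1 × 478 = 478
  Σ(broken) = 3277 kJ
Bonds formed (products):
  C-H: 4 × 418 = 1672
  C=C: 1 × 633 = 633
  O-H: 2 × 478 = 956
  Σ(formed) = 3261 kJ
ΔH = Σ(broken) − Σ(formed) = 3277 − 3261 = +16 kJ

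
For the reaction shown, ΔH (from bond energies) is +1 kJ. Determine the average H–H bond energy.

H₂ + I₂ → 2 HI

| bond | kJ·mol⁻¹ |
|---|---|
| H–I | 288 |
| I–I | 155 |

D(H–H) ≈ 422 kJ/mol

Let D be the H–H bond energy.
Σ(broken) = 1×D + 1×155 = 155 + D
Σ(formed) = 2×288 = 576
ΔH = Σ(broken) − Σ(formed) = (155 + D) − (576) = −421 + D
Setting this equal to +1 kJ gives D = 422 kJ/mol.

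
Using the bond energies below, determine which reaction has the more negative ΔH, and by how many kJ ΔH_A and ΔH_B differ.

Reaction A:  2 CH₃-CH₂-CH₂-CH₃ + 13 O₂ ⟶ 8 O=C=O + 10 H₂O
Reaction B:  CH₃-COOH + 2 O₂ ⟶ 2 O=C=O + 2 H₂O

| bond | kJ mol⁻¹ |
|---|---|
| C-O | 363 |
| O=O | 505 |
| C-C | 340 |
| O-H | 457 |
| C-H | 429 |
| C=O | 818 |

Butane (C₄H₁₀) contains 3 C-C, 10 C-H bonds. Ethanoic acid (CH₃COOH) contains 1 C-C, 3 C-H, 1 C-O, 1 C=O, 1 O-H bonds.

Reaction A:
  Bonds broken (reactants):
    C-C: 6 × 340 = 2040
    C-H: 20 × 429 = 8580
    O=O: 13 × 505 = 6565
    Σ(broken) = 17185 kJ
  Bonds formed (products):
    C=O: 16 × 818 = 13088
    O-H: 20 × 457 = 9140
    Σ(formed) = 22228 kJ
  ΔH_A = 17185 − 22228 = −5043 kJ
Reaction B:
  Bonds broken (reactants):
    C-C: 1 × 340 = 340
    C-H: 3 × 429 = 1287
    C-O: 1 × 363 = 363
    C=O: 1 × 818 = 818
    O-H: 1 × 457 = 457
    O=O: 2 × 505 = 1010
    Σ(broken) = 4275 kJ
  Bonds formed (products):
    C=O: 4 × 818 = 3272
    O-H: 4 × 457 = 1828
    Σ(formed) = 5100 kJ
  ΔH_B = 4275 − 5100 = −825 kJ
ΔH_A − ΔH_B = −4218 kJ, so reaction A has the more negative ΔH; |ΔH_A − ΔH_B| = 4218 kJ.

Reaction A, by 4218 kJ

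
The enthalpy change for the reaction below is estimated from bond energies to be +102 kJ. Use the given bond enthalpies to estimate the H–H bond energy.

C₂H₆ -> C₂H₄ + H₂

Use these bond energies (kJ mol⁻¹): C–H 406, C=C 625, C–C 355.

D(H–H) ≈ 440 kJ/mol

Let D be the H–H bond energy.
Σ(broken) = 1×355 + 6×406 = 2791
Σ(formed) = 4×406 + 1×625 + 1×D = 2249 + D
ΔH = Σ(broken) − Σ(formed) = (2791) − (2249 + D) = +542 − D
Setting this equal to +102 kJ gives D = 440 kJ/mol.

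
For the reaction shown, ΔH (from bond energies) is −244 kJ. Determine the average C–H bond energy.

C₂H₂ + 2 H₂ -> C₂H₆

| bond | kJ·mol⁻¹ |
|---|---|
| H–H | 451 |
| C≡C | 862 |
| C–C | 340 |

D(C–H) ≈ 417 kJ/mol

Let D be the C–H bond energy.
Σ(broken) = 1×862 + 2×D + 2×451 = 1764 + 2D
Σ(formed) = 1×340 + 6×D = 340 + 6D
ΔH = Σ(broken) − Σ(formed) = (1764 + 2D) − (340 + 6D) = +1424 − 4D
Setting this equal to −244 kJ gives 4D = 1668, so D = 417 kJ/mol.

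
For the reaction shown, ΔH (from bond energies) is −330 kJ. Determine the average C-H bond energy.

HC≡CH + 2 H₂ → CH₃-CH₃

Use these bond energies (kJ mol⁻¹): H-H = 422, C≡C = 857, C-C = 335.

D(C-H) ≈ 424 kJ/mol

Let D be the C-H bond energy.
Σ(broken) = 1×857 + 2×D + 2×422 = 1701 + 2D
Σ(formed) = 1×335 + 6×D = 335 + 6D
ΔH = Σ(broken) − Σ(formed) = (1701 + 2D) − (335 + 6D) = +1366 − 4D
Setting this equal to −330 kJ gives 4D = 1696, so D = 424 kJ/mol.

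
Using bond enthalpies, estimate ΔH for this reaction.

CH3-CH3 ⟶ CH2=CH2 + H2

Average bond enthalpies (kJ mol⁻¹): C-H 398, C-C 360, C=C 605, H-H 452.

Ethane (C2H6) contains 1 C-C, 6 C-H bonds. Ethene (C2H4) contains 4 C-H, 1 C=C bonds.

ΔH ≈ +99 kJ

Bonds broken (reactants):
  C-C: 1 × 360 = 360
  C-H: 6 × 398 = 2388
  Σ(broken) = 2748 kJ
Bonds formed (products):
  C-H: 4 × 398 = 1592
  C=C: 1 × 605 = 605
  H-H: 1 × 452 = 452
  Σ(formed) = 2649 kJ
ΔH = Σ(broken) − Σ(formed) = 2748 − 2649 = +99 kJ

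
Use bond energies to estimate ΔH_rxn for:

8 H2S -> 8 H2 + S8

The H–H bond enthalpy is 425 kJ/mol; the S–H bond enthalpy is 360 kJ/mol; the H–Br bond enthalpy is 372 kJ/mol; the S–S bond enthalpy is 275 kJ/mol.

Bonds broken (reactants):
  S–H: 16 × 360 = 5760
  Σ(broken) = 5760 kJ
Bonds formed (products):
  H–H: 8 × 425 = 3400
  S–S: 8 × 275 = 2200
  Σ(formed) = 5600 kJ
ΔH = Σ(broken) − Σ(formed) = 5760 − 5600 = +160 kJ

ΔH ≈ +160 kJ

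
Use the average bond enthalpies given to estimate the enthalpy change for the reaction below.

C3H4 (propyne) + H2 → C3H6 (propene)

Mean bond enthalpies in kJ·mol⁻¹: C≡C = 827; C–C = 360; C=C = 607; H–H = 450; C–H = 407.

Bonds broken (reactants):
  C≡C: 1 × 827 = 827
  C–C: 1 × 360 = 360
  C–H: 4 × 407 = 1628
  H–H: 1 × 450 = 450
  Σ(broken) = 3265 kJ
Bonds formed (products):
  C–C: 1 × 360 = 360
  C–H: 6 × 407 = 2442
  C=C: 1 × 607 = 607
  Σ(formed) = 3409 kJ
ΔH = Σ(broken) − Σ(formed) = 3265 − 3409 = −144 kJ

ΔH ≈ −144 kJ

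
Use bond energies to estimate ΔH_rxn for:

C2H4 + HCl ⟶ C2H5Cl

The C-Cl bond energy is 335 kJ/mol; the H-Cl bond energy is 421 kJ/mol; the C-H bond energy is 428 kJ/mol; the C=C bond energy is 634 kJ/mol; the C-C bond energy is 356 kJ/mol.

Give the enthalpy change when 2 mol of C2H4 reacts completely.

ΔH = −128 kJ

Bonds broken (reactants):
  C-H: 4 × 428 = 1712
  C=C: 1 × 634 = 634
  H-Cl: 1 × 421 = 421
  Σ(broken) = 2767 kJ
Bonds formed (products):
  C-C: 1 × 356 = 356
  C-Cl: 1 × 335 = 335
  C-H: 5 × 428 = 2140
  Σ(formed) = 2831 kJ
ΔH = Σ(broken) − Σ(formed) = 2767 − 2831 = −64 kJ
For 2× the reaction as written: 2 × (−64) = −128 kJ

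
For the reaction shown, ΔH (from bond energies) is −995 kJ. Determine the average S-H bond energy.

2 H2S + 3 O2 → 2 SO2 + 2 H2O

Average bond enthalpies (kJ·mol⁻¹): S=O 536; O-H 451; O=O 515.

Let D be the S-H bond energy.
Σ(broken) = 3×515 + 4×D = 1545 + 4D
Σ(formed) = 4×451 + 4×536 = 3948
ΔH = Σ(broken) − Σ(formed) = (1545 + 4D) − (3948) = −2403 + 4D
Setting this equal to −995 kJ gives 4D = 1408, so D = 352 kJ/mol.

D(S-H) ≈ 352 kJ/mol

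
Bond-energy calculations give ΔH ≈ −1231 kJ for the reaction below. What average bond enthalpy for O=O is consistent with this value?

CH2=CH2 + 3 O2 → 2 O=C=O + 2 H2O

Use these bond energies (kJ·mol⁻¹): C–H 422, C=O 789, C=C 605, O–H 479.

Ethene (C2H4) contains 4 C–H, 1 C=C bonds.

D(O=O) ≈ 516 kJ/mol

Let D be the O=O bond energy.
Σ(broken) = 4×422 + 1×605 + 3×D = 2293 + 3D
Σ(formed) = 4×789 + 4×479 = 5072
ΔH = Σ(broken) − Σ(formed) = (2293 + 3D) − (5072) = −2779 + 3D
Setting this equal to −1231 kJ gives 3D = 1548, so D = 516 kJ/mol.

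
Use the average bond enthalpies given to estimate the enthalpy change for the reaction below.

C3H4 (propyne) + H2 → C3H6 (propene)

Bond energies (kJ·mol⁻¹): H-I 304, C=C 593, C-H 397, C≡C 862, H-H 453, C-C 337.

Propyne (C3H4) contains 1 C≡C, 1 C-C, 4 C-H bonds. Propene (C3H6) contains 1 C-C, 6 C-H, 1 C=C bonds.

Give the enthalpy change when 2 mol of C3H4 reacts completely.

ΔH = −144 kJ

Bonds broken (reactants):
  C≡C: 1 × 862 = 862
  C-C: 1 × 337 = 337
  C-H: 4 × 397 = 1588
  H-H: 1 × 453 = 453
  Σ(broken) = 3240 kJ
Bonds formed (products):
  C-C: 1 × 337 = 337
  C-H: 6 × 397 = 2382
  C=C: 1 × 593 = 593
  Σ(formed) = 3312 kJ
ΔH = Σ(broken) − Σ(formed) = 3240 − 3312 = −72 kJ
For 2× the reaction as written: 2 × (−72) = −144 kJ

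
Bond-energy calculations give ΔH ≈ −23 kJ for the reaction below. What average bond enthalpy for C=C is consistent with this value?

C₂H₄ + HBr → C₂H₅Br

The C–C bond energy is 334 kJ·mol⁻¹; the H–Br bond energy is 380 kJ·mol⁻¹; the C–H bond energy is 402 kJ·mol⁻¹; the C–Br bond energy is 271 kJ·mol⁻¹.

Let D be the C=C bond energy.
Σ(broken) = 4×402 + 1×D + 1×380 = 1988 + D
Σ(formed) = 1×271 + 1×334 + 5×402 = 2615
ΔH = Σ(broken) − Σ(formed) = (1988 + D) − (2615) = −627 + D
Setting this equal to −23 kJ gives D = 604 kJ/mol.

D(C=C) ≈ 604 kJ/mol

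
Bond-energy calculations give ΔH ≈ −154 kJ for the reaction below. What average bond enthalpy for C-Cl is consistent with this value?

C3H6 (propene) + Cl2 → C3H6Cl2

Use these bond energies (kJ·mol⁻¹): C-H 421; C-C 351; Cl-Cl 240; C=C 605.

Let D be the C-Cl bond energy.
Σ(broken) = 1×351 + 6×421 + 1×605 + 1×240 = 3722
Σ(formed) = 2×351 + 2×D + 6×421 = 3228 + 2D
ΔH = Σ(broken) − Σ(formed) = (3722) − (3228 + 2D) = +494 − 2D
Setting this equal to −154 kJ gives 2D = 648, so D = 324 kJ/mol.

D(C-Cl) ≈ 324 kJ/mol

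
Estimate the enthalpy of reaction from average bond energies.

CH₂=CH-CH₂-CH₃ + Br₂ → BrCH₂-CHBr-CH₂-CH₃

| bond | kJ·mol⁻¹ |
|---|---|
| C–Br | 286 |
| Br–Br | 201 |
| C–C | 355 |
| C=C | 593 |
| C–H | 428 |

Bonds broken (reactants):
  Br–Br: 1 × 201 = 201
  C–C: 2 × 355 = 710
  C–H: 8 × 428 = 3424
  C=C: 1 × 593 = 593
  Σ(broken) = 4928 kJ
Bonds formed (products):
  C–Br: 2 × 286 = 572
  C–C: 3 × 355 = 1065
  C–H: 8 × 428 = 3424
  Σ(formed) = 5061 kJ
ΔH = Σ(broken) − Σ(formed) = 4928 − 5061 = −133 kJ

ΔH ≈ −133 kJ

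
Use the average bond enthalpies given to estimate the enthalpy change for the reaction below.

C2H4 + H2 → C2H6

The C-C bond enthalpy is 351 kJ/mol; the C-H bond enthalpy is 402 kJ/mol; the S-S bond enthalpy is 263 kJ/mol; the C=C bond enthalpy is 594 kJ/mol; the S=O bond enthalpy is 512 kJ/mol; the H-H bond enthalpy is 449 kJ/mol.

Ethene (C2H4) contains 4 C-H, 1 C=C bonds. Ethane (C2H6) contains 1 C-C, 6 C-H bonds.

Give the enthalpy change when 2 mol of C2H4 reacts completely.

Bonds broken (reactants):
  C-H: 4 × 402 = 1608
  C=C: 1 × 594 = 594
  H-H: 1 × 449 = 449
  Σ(broken) = 2651 kJ
Bonds formed (products):
  C-C: 1 × 351 = 351
  C-H: 6 × 402 = 2412
  Σ(formed) = 2763 kJ
ΔH = Σ(broken) − Σ(formed) = 2651 − 2763 = −112 kJ
For 2× the reaction as written: 2 × (−112) = −224 kJ

ΔH = −224 kJ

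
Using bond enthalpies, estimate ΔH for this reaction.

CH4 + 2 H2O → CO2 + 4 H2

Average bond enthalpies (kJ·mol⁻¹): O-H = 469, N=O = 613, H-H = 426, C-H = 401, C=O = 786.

ΔH ≈ +204 kJ

Bonds broken (reactants):
  C-H: 4 × 401 = 1604
  O-H: 4 × 469 = 1876
  Σ(broken) = 3480 kJ
Bonds formed (products):
  C=O: 2 × 786 = 1572
  H-H: 4 × 426 = 1704
  Σ(formed) = 3276 kJ
ΔH = Σ(broken) − Σ(formed) = 3480 − 3276 = +204 kJ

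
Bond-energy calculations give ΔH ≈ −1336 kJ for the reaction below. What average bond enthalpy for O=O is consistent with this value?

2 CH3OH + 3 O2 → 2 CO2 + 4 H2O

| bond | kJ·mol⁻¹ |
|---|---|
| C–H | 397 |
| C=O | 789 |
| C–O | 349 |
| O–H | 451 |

D(O=O) ≈ 482 kJ/mol

Let D be the O=O bond energy.
Σ(broken) = 6×397 + 2×349 + 2×451 + 3×D = 3982 + 3D
Σ(formed) = 4×789 + 8×451 = 6764
ΔH = Σ(broken) − Σ(formed) = (3982 + 3D) − (6764) = −2782 + 3D
Setting this equal to −1336 kJ gives 3D = 1446, so D = 482 kJ/mol.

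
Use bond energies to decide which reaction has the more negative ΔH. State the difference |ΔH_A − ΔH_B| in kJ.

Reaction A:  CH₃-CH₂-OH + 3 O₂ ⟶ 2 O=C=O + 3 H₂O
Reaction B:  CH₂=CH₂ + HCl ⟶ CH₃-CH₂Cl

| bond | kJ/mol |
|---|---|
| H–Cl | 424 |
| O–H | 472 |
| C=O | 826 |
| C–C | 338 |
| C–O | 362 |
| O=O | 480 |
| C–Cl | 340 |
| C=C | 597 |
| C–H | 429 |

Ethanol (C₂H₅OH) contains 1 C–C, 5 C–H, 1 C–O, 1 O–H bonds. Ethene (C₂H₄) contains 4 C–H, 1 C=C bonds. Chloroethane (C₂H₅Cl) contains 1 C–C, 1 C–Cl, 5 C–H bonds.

Reaction A, by 1293 kJ

Reaction A:
  Bonds broken (reactants):
    C–C: 1 × 338 = 338
    C–H: 5 × 429 = 2145
    C–O: 1 × 362 = 362
    O–H: 1 × 472 = 472
    O=O: 3 × 480 = 1440
    Σ(broken) = 4757 kJ
  Bonds formed (products):
    C=O: 4 × 826 = 3304
    O–H: 6 × 472 = 2832
    Σ(formed) = 6136 kJ
  ΔH_A = 4757 − 6136 = −1379 kJ
Reaction B:
  Bonds broken (reactants):
    C–H: 4 × 429 = 1716
    C=C: 1 × 597 = 597
    H–Cl: 1 × 424 = 424
    Σ(broken) = 2737 kJ
  Bonds formed (products):
    C–C: 1 × 338 = 338
    C–Cl: 1 × 340 = 340
    C–H: 5 × 429 = 2145
    Σ(formed) = 2823 kJ
  ΔH_B = 2737 − 2823 = −86 kJ
ΔH_A − ΔH_B = −1293 kJ, so reaction A has the more negative ΔH; |ΔH_A − ΔH_B| = 1293 kJ.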